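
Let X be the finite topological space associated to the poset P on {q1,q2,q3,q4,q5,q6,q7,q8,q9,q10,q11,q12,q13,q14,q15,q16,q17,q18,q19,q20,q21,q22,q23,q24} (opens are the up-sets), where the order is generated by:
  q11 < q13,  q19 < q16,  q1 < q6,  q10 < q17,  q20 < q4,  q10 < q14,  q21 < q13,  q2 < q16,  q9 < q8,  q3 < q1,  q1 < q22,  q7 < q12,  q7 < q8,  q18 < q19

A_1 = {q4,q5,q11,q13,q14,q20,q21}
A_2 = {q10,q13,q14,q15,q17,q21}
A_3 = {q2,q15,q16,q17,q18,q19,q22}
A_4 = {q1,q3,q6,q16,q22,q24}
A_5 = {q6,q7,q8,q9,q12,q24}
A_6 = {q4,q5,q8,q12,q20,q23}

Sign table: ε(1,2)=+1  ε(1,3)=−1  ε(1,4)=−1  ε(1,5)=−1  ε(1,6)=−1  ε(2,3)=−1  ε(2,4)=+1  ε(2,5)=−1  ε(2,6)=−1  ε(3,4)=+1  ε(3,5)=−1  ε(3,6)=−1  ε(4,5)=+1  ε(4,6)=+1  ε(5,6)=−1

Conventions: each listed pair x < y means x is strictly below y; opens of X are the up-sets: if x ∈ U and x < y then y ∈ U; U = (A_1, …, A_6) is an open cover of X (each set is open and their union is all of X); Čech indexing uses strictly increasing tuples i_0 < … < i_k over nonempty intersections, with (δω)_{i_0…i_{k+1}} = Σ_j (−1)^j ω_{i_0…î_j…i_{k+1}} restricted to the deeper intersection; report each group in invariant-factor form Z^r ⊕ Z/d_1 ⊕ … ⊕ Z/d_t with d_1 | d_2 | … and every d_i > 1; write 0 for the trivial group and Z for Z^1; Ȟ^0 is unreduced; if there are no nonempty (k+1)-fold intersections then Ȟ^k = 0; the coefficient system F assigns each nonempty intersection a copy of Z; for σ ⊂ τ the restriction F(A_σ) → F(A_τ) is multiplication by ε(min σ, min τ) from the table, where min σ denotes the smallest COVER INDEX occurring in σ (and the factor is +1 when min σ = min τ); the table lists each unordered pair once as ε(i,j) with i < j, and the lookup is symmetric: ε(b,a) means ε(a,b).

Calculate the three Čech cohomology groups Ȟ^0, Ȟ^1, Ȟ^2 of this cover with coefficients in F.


Ȟ^0 = 0, Ȟ^1 = Z/2, Ȟ^2 = 0

nerve of the cover:
  A12={q13,q14,q21} A16={q4,q5,q20} A23={q15,q17} A34={q16,q22} A45={q6,q24} A56={q8,q12}
C dims 6,6; δ0: rk 6, SNF 1^5·2
Ȟ^0 = (6 − 6) − 0 = 0, so Ȟ^0 ≅ 0
Ȟ^1 = (6 − 0) − 6 = 0 plus torsion [2], so Ȟ^1 ≅ Z/2
Ȟ^2 = (0 − 0) − 0 = 0, so Ȟ^2 ≅ 0


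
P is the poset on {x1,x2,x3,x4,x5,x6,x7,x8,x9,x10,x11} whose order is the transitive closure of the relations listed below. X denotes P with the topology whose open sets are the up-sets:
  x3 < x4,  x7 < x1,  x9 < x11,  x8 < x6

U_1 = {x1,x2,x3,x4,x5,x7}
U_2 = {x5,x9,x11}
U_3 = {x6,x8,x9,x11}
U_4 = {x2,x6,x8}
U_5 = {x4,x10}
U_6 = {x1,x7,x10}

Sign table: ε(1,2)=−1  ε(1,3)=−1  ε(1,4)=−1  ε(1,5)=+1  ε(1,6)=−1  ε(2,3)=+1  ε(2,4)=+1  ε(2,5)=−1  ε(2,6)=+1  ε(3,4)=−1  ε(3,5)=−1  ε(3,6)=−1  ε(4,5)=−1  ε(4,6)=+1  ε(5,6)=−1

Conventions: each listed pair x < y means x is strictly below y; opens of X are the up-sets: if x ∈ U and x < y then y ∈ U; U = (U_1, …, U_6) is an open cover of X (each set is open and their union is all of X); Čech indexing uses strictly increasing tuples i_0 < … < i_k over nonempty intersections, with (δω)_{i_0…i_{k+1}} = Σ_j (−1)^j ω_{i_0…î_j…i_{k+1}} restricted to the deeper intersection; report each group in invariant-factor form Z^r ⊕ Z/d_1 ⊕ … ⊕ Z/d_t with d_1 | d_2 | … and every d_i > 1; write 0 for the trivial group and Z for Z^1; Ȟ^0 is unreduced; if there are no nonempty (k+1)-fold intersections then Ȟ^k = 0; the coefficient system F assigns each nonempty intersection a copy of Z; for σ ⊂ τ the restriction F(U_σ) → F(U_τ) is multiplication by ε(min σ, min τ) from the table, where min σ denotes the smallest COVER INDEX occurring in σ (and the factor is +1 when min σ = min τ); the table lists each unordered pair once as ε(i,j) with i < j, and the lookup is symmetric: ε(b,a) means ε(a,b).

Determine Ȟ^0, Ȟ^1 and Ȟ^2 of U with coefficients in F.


intersection data:
  U12={x5} U14={x2} U15={x4} U16={x1,x7} U23={x9,x11} U34={x6,x8} U56={x10}
C dims 6,7; δ0: rk 6, SNF 1^5·2
Ȟ^0 = (6 − 6) − 0 = 0, so Ȟ^0 ≅ 0
Ȟ^1 = (7 − 0) − 6 = 1 plus torsion [2], so Ȟ^1 ≅ Z ⊕ Z/2
Ȟ^2 = (0 − 0) − 0 = 0, so Ȟ^2 ≅ 0

Ȟ^0(U;F) ≅ 0, Ȟ^1(U;F) ≅ Z ⊕ Z/2 and Ȟ^2(U;F) ≅ 0


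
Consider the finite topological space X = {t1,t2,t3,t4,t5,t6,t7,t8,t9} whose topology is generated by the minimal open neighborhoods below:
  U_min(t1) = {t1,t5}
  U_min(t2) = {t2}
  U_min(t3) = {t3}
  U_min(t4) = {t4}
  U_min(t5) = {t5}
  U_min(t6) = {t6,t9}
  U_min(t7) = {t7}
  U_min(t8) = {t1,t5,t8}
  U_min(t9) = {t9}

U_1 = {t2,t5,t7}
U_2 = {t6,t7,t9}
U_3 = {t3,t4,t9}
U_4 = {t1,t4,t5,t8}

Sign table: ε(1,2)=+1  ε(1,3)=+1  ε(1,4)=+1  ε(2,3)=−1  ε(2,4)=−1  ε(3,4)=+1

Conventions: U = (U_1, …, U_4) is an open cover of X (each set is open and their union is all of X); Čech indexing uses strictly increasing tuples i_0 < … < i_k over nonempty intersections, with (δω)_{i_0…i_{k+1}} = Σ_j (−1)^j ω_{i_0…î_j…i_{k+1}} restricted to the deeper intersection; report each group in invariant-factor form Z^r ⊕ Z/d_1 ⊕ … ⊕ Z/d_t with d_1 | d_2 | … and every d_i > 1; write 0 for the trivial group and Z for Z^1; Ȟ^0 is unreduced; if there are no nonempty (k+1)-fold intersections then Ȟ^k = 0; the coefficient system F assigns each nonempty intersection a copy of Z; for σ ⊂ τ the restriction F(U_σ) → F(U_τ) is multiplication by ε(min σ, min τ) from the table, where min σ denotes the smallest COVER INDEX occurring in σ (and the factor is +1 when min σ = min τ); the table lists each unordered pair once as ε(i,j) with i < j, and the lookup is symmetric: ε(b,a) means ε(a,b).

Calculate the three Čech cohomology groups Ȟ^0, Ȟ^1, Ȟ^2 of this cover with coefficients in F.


Ȟ^0(U;F) ≅ 0; Ȟ^1(U;F) ≅ Z/2; Ȟ^2(U;F) ≅ 0

intersection data:
  U12={t7} U14={t5} U23={t9} U34={t4}
C dims 4,4; δ0: rk 4, SNF 1^3·2
Ȟ^0 = (4 − 4) − 0 = 0, so Ȟ^0 ≅ 0
Ȟ^1 = (4 − 0) − 4 = 0 plus torsion [2], so Ȟ^1 ≅ Z/2
Ȟ^2 = (0 − 0) − 0 = 0, so Ȟ^2 ≅ 0


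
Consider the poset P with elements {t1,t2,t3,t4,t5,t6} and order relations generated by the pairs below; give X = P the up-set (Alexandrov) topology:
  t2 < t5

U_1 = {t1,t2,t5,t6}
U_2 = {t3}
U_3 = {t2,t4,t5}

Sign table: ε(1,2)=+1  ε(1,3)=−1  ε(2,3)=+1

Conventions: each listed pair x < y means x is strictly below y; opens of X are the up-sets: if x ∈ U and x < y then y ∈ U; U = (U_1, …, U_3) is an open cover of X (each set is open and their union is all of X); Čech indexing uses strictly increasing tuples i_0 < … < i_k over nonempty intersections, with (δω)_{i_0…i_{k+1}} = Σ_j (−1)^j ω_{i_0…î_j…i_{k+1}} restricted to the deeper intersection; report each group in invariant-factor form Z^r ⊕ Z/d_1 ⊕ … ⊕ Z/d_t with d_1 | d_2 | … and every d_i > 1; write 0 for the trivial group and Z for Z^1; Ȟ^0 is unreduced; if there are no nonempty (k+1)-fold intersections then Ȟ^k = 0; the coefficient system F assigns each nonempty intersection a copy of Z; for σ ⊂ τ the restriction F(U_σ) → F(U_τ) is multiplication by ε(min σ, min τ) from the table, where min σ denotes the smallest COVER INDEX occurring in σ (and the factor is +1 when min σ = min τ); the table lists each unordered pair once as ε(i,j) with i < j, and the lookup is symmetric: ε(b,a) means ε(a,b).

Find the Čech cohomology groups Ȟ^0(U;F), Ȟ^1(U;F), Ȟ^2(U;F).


Ȟ^0 ≅ Z^2,  Ȟ^1 ≅ 0,  Ȟ^2 ≅ 0

nerve of the cover:
  U13={t2,t5}
C dims 3,1; δ0: rk 1, SNF 1^1
Ȟ^0 = (3 − 1) − 0 = 2, so Ȟ^0 ≅ Z^2
Ȟ^1 = (1 − 0) − 1 = 0, so Ȟ^1 ≅ 0
Ȟ^2 = (0 − 0) − 0 = 0, so Ȟ^2 ≅ 0


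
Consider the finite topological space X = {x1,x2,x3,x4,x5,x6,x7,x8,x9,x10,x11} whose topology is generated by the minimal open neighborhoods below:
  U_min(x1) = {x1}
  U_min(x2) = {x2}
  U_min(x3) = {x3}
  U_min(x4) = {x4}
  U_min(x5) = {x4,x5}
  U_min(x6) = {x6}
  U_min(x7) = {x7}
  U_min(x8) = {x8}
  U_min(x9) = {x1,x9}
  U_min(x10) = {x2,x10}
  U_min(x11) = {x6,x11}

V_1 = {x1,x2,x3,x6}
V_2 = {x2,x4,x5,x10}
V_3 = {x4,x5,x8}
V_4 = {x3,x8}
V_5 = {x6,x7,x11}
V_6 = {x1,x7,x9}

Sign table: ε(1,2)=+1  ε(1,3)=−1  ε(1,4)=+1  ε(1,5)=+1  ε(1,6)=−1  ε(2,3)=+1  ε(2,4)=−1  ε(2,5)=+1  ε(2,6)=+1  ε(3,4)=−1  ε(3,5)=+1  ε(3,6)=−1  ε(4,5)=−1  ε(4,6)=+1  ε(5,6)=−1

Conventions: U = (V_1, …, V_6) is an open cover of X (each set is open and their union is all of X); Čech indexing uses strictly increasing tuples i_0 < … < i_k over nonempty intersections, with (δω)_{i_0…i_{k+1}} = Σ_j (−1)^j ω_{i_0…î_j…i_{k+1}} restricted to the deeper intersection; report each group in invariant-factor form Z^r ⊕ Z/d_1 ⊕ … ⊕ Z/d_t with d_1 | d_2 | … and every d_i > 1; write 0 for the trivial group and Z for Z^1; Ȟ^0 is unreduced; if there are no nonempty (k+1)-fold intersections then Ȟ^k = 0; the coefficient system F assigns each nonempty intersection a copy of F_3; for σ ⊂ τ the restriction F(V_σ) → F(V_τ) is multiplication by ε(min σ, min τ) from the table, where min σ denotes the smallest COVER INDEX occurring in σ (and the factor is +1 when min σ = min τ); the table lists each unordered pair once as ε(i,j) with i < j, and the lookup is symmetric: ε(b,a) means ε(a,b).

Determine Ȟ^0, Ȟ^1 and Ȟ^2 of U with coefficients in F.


Ȟ^0 ≅ 0,  Ȟ^1 ≅ Z/3,  Ȟ^2 ≅ 0

nonempty intersections:
  V12={x2} V14={x3} V15={x6} V16={x1} V23={x4,x5} V34={x8} V56={x7}
C dims 6,7; δ0: rk_F3 6
Ȟ^0: (6−6)−0=0 ⇒ 0
Ȟ^1: (7−0)−6=1 ⇒ Z/3
Ȟ^2: (0−0)−0=0 ⇒ 0


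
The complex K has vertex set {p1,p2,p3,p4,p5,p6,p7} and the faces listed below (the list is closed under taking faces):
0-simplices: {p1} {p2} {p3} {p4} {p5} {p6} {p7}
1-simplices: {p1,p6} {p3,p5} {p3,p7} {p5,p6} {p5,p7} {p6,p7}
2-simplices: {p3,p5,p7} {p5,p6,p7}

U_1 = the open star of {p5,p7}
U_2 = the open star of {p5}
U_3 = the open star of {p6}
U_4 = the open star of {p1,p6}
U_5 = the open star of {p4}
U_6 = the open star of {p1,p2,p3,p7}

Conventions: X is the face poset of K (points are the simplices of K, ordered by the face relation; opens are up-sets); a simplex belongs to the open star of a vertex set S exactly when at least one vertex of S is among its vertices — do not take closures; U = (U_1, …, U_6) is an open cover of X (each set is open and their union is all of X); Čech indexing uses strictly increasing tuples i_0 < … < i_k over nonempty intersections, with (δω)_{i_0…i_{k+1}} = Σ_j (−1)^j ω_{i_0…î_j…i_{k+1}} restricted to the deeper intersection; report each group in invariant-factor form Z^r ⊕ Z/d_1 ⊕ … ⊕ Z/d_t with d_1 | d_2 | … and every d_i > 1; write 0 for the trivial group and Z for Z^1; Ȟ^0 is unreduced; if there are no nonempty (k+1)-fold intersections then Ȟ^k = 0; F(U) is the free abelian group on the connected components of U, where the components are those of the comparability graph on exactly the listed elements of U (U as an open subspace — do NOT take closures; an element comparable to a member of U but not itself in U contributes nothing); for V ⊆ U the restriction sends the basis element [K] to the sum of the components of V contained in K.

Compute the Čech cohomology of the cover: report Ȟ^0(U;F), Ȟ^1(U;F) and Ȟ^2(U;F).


nonempty overlaps:
  U1={{p5},{p7},{p3,p5},{p3,p7},{p5,p6},{p5,p7},{p6,p7},{p3,p5,p7},{p5,p6,p7}} U2={{p5},{p3,p5},{p5,p6},{p5,p7},{p3,p5,p7},{p5,p6,p7}} U3={{p6},{p1,p6},{p5,p6},{p6,p7},{p5,p6,p7}} U4={{p1},{p6},{p1,p6},{p5,p6},{p6,p7},{p5,p6,p7}} U5={{p4}} U6={{p1},{p2},{p3},{p7},{p1,p6},{p3,p5},{p3,p7},{p5,p7},{p6,p7},{p3,p5,p7},{p5,p6,p7}}
  U12={{p5},{p3,p5},{p5,p6},{p5,p7},{p3,p5,p7},{p5,p6,p7}} U13={{p5,p6},{p6,p7},{p5,p6,p7}} U14={{p5,p6},{p6,p7},{p5,p6,p7}} U16={{p7},{p3,p5},{p3,p7},{p5,p7},{p6,p7},{p3,p5,p7},{p5,p6,p7}} U23={{p5,p6},{p5,p6,p7}} U24={{p5,p6},{p5,p6,p7}} U26={{p3,p5},{p5,p7},{p3,p5,p7},{p5,p6,p7}} U34={{p6},{p1,p6},{p5,p6},{p6,p7},{p5,p6,p7}} U36={{p1,p6},{p6,p7},{p5,p6,p7}} U46={{p1},{p1,p6},{p6,p7},{p5,p6,p7}}
  U123={{p5,p6},{p5,p6,p7}} U124={{p5,p6},{p5,p6,p7}} U126={{p3,p5},{p5,p7},{p3,p5,p7},{p5,p6,p7}} U134={{p5,p6},{p6,p7},{p5,p6,p7}} U136={{p6,p7},{p5,p6,p7}} U146={{p6,p7},{p5,p6,p7}} U234={{p5,p6},{p5,p6,p7}} U236={{p5,p6,p7}} U246={{p5,p6,p7}} U346={{p1,p6},{p6,p7},{p5,p6,p7}}
  U1234={{p5,p6},{p5,p6,p7}} U1236={{p5,p6,p7}} U1246={{p5,p6,p7}} U1346={{p6,p7},{p5,p6,p7}} U2346={{p5,p6,p7}}
  U12346={{p5,p6,p7}}
components per intersection:
  U1: {{p5},{p7},{p3,p5},{p3,p7},{p5,p6},{p5,p7},{p6,p7},{p3,p5,p7},{p5,p6,p7}}
  U2: {{p5},{p3,p5},{p5,p6},{p5,p7},{p3,p5,p7},{p5,p6,p7}}
  U3: {{p6},{p1,p6},{p5,p6},{p6,p7},{p5,p6,p7}}
  U4: {{p1},{p6},{p1,p6},{p5,p6},{p6,p7},{p5,p6,p7}}
  U5: {{p4}}
  U6: {{p1},{p1,p6}} {{p2}} {{p3},{p7},{p3,p5},{p3,p7},{p5,p7},{p6,p7},{p3,p5,p7},{p5,p6,p7}}
  U12: {{p5},{p3,p5},{p5,p6},{p5,p7},{p3,p5,p7},{p5,p6,p7}}
  U13: {{p5,p6},{p6,p7},{p5,p6,p7}}
  U14: {{p5,p6},{p6,p7},{p5,p6,p7}}
  U16: {{p7},{p3,p5},{p3,p7},{p5,p7},{p6,p7},{p3,p5,p7},{p5,p6,p7}}
  U23: {{p5,p6},{p5,p6,p7}}
  U24: {{p5,p6},{p5,p6,p7}}
  U26: {{p3,p5},{p5,p7},{p3,p5,p7},{p5,p6,p7}}
  U34: {{p6},{p1,p6},{p5,p6},{p6,p7},{p5,p6,p7}}
  U36: {{p1,p6}} {{p6,p7},{p5,p6,p7}}
  U46: {{p1},{p1,p6}} {{p6,p7},{p5,p6,p7}}
  U123: {{p5,p6},{p5,p6,p7}}
  U124: {{p5,p6},{p5,p6,p7}}
  U126: {{p3,p5},{p5,p7},{p3,p5,p7},{p5,p6,p7}}
  U134: {{p5,p6},{p6,p7},{p5,p6,p7}}
  U136: {{p6,p7},{p5,p6,p7}}
  U146: {{p6,p7},{p5,p6,p7}}
  U234: {{p5,p6},{p5,p6,p7}}
  U236: {{p5,p6,p7}}
  U246: {{p5,p6,p7}}
  U346: {{p1,p6}} {{p6,p7},{p5,p6,p7}}
  U1234: {{p5,p6},{p5,p6,p7}}
  U1236: {{p5,p6,p7}}
  U1246: {{p5,p6,p7}}
  U1346: {{p6,p7},{p5,p6,p7}}
  U2346: {{p5,p6,p7}}
  U12346: {{p5,p6,p7}}
C dims 8,12,11,5; δ0: rk 5, SNF 1^5; δ1: rk 7, SNF 1^7; δ2: rk 4, SNF 1^4
degree 0: 8−5−0 = 3 → Ȟ^0 ≅ Z^3
degree 1: 12−7−5 = 0 → Ȟ^1 ≅ 0
degree 2: 11−4−7 = 0 → Ȟ^2 ≅ 0

Ȟ^0 = Z^3, Ȟ^1 = 0 and Ȟ^2 = 0


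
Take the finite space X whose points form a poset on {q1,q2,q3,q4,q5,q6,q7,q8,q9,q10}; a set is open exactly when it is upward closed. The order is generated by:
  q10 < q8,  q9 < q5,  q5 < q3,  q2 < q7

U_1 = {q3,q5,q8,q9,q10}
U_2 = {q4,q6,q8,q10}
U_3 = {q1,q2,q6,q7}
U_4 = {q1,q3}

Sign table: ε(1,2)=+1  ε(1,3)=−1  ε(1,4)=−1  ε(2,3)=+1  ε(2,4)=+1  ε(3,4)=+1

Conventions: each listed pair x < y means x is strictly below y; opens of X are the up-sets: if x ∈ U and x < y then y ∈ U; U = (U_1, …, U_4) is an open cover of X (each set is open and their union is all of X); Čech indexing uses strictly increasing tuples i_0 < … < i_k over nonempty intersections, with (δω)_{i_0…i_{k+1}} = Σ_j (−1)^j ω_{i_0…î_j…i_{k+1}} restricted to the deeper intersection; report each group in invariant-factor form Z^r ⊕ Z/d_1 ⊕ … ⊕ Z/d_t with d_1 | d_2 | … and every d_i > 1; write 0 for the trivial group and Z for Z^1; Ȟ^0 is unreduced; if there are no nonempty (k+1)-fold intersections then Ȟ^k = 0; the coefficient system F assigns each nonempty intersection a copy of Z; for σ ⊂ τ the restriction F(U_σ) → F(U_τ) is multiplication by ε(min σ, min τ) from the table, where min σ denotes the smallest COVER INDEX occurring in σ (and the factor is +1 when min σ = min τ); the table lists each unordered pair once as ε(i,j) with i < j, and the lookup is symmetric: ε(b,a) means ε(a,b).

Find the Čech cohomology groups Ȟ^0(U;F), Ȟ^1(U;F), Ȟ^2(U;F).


nonempty overlaps:
  U12={q8,q10} U14={q3} U23={q6} U34={q1}
C dims 4,4; δ0: rk 4, SNF 1^3·2
degree 0: 4−4−0 = 0 → Ȟ^0 ≅ 0
degree 1: 4−0−4 = 0 plus torsion [2] → Ȟ^1 ≅ Z/2
degree 2: 0−0−0 = 0 → Ȟ^2 ≅ 0

Ȟ^0 ≅ 0, Ȟ^1 ≅ Z/2 and Ȟ^2 ≅ 0


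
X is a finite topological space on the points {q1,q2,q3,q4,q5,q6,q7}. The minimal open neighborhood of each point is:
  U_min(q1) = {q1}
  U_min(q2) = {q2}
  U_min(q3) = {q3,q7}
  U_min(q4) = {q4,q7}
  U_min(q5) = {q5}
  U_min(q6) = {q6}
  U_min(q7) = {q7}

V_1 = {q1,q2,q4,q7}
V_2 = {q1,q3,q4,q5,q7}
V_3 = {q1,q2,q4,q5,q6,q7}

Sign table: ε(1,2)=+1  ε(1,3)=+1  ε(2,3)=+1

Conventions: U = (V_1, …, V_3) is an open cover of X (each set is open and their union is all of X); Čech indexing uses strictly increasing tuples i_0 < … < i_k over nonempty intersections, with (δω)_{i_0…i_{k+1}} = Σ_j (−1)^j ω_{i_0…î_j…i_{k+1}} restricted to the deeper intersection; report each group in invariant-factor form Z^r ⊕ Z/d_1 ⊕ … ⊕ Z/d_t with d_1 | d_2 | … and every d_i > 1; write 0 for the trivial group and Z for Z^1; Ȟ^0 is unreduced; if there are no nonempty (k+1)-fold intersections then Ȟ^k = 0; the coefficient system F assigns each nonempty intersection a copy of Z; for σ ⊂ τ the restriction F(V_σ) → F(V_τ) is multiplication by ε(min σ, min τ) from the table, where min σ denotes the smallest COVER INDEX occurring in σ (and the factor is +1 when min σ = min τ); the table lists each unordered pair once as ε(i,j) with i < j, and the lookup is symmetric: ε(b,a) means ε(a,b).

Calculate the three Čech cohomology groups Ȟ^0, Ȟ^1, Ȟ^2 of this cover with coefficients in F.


nerve of the cover:
  V12={q1,q4,q7} V13={q1,q2,q4,q7} V23={q1,q4,q5,q7}
  V123={q1,q4,q7}
C dims 3,3,1; δ0: rk 2, SNF 1^2; δ1: rk 1, SNF 1^1
Ȟ^0 = (3 − 2) − 0 = 1, so Ȟ^0 ≅ Z
Ȟ^1 = (3 − 1) − 2 = 0, so Ȟ^1 ≅ 0
Ȟ^2 = (1 − 0) − 1 = 0, so Ȟ^2 ≅ 0

Ȟ^0 ≅ Z, Ȟ^1 ≅ 0 and Ȟ^2 ≅ 0


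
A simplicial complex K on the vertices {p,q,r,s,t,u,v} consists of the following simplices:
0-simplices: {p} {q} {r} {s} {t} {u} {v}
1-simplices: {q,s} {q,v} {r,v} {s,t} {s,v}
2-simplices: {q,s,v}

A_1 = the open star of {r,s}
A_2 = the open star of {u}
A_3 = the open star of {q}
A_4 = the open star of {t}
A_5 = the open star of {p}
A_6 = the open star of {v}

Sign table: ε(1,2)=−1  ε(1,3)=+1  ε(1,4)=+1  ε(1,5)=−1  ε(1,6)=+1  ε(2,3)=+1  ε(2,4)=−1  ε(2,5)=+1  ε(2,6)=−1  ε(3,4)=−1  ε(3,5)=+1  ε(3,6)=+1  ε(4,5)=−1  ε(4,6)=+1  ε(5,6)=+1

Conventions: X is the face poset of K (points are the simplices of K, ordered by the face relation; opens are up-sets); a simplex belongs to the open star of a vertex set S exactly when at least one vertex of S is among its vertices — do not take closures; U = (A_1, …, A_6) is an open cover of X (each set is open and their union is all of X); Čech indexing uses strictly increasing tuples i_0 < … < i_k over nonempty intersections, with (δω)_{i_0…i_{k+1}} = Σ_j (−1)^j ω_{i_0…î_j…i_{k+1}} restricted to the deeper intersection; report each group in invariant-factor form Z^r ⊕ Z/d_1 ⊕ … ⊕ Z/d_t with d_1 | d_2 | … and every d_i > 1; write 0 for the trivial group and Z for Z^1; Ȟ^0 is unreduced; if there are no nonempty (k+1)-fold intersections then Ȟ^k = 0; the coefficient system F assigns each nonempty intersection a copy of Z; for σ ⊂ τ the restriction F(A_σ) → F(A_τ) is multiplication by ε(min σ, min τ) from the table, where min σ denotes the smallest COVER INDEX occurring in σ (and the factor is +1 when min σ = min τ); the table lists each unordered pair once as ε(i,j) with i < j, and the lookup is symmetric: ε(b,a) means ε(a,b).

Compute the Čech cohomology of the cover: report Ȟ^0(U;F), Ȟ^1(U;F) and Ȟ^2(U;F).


nerve of the cover:
  A1={{r},{s},{q,s},{r,v},{s,t},{s,v},{q,s,v}} A2={{u}} A3={{q},{q,s},{q,v},{q,s,v}} A4={{t},{s,t}} A5={{p}} A6={{v},{q,v},{r,v},{s,v},{q,s,v}}
  A13={{q,s},{q,s,v}} A14={{s,t}} A16={{r,v},{s,v},{q,s,v}} A36={{q,v},{q,s,v}}
  A136={{q,s,v}}
C dims 6,4,1; δ0: rk 3, SNF 1^3; δ1: rk 1, SNF 1^1
Ȟ^0 = (6 − 3) − 0 = 3, so Ȟ^0 ≅ Z^3
Ȟ^1 = (4 − 1) − 3 = 0, so Ȟ^1 ≅ 0
Ȟ^2 = (1 − 0) − 1 = 0, so Ȟ^2 ≅ 0

Ȟ^0 = Z^3,  Ȟ^1 = 0,  Ȟ^2 = 0


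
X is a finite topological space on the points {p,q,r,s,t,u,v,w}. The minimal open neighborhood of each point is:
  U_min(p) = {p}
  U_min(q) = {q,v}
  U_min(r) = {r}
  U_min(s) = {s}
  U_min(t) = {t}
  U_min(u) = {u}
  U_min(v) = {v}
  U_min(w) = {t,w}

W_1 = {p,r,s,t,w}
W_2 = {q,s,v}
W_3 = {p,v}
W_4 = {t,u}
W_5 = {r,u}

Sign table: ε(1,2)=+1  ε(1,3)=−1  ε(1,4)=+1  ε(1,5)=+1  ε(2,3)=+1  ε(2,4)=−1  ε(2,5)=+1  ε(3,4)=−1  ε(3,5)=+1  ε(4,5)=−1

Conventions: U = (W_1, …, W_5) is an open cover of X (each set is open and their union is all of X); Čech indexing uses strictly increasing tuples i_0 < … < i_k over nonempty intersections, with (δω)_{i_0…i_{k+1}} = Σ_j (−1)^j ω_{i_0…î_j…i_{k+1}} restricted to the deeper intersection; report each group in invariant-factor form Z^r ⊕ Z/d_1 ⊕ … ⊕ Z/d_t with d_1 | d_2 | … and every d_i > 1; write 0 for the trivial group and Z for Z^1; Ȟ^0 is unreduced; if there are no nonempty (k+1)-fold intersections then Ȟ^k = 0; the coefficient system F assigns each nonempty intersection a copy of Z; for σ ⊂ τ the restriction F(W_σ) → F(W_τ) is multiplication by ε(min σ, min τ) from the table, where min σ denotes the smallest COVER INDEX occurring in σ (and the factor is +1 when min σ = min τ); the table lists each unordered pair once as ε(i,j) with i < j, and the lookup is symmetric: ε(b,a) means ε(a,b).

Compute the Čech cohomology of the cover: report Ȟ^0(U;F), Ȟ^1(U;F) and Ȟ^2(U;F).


cover nerve:
  W12={s} W13={p} W14={t} W15={r} W23={v} W45={u}
C dims 5,6; δ0: rk 5, SNF 1^4·2
Ȟ^0: (5−5)−0=0 ⇒ 0
Ȟ^1: (6−0)−5=1 plus torsion [2] ⇒ Z ⊕ Z/2
Ȟ^2: (0−0)−0=0 ⇒ 0

Ȟ^0(U;F) ≅ 0, Ȟ^1(U;F) ≅ Z ⊕ Z/2 and Ȟ^2(U;F) ≅ 0


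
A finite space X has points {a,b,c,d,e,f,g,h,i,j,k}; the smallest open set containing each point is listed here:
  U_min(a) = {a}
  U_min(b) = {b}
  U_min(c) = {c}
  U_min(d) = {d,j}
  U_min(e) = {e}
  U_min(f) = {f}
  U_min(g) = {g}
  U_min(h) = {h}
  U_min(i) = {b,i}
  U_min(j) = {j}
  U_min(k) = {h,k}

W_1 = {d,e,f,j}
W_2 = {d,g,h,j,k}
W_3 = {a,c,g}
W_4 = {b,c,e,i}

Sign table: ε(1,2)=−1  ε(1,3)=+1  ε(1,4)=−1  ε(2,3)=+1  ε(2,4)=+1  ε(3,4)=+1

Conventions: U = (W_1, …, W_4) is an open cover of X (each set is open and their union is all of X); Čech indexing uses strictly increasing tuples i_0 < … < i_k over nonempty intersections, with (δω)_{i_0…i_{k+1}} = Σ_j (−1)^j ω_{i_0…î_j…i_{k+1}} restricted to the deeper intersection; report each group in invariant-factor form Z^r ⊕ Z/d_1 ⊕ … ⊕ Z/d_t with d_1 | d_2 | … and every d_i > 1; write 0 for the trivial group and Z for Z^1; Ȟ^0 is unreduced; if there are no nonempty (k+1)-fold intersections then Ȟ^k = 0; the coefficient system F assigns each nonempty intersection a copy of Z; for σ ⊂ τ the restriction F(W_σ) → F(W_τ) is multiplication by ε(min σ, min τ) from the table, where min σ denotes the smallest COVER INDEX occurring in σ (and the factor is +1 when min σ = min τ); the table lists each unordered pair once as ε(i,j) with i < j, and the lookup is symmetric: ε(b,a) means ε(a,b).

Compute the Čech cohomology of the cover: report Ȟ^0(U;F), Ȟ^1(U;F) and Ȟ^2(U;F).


Ȟ^0(U;F) ≅ Z, Ȟ^1(U;F) ≅ Z and Ȟ^2(U;F) ≅ 0

nonempty intersections:
  W12={d,j} W14={e} W23={g} W34={c}
C dims 4,4; δ0: rk 3, SNF 1^3
Ȟ^0: (4−3)−0=1 ⇒ Z
Ȟ^1: (4−0)−3=1 ⇒ Z
Ȟ^2: (0−0)−0=0 ⇒ 0


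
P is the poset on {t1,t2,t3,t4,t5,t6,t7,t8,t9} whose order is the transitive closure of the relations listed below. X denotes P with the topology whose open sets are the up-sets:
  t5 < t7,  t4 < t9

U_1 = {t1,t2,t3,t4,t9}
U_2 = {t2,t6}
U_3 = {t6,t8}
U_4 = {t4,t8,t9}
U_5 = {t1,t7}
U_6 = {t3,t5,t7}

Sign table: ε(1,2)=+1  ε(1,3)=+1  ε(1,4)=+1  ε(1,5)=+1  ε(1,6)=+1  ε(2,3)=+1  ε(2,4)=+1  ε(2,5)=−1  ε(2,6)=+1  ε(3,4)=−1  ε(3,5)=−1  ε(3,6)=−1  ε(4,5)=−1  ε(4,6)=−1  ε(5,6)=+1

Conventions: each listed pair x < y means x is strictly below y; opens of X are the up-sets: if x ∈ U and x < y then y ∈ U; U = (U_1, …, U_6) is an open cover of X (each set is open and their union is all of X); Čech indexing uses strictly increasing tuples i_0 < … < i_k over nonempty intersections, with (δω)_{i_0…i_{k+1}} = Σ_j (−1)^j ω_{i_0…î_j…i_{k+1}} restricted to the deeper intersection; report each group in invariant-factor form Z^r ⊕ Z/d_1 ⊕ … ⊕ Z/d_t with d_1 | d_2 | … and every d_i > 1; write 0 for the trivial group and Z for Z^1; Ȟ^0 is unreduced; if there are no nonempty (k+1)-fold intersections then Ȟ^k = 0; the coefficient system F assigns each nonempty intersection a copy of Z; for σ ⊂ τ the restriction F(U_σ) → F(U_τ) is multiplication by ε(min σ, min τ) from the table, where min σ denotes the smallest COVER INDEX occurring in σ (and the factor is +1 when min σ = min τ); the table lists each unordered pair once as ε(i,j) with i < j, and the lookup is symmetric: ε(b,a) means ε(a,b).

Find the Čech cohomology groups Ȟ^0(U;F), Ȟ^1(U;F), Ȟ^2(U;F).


intersection data:
  U12={t2} U14={t4,t9} U15={t1} U16={t3} U23={t6} U34={t8} U56={t7}
C dims 6,7; δ0: rk 6, SNF 1^5·2
Ȟ^0 = (6 − 6) − 0 = 0, so Ȟ^0 ≅ 0
Ȟ^1 = (7 − 0) − 6 = 1 plus torsion [2], so Ȟ^1 ≅ Z ⊕ Z/2
Ȟ^2 = (0 − 0) − 0 = 0, so Ȟ^2 ≅ 0

Ȟ^0(U;F) ≅ 0; Ȟ^1(U;F) ≅ Z ⊕ Z/2; Ȟ^2(U;F) ≅ 0


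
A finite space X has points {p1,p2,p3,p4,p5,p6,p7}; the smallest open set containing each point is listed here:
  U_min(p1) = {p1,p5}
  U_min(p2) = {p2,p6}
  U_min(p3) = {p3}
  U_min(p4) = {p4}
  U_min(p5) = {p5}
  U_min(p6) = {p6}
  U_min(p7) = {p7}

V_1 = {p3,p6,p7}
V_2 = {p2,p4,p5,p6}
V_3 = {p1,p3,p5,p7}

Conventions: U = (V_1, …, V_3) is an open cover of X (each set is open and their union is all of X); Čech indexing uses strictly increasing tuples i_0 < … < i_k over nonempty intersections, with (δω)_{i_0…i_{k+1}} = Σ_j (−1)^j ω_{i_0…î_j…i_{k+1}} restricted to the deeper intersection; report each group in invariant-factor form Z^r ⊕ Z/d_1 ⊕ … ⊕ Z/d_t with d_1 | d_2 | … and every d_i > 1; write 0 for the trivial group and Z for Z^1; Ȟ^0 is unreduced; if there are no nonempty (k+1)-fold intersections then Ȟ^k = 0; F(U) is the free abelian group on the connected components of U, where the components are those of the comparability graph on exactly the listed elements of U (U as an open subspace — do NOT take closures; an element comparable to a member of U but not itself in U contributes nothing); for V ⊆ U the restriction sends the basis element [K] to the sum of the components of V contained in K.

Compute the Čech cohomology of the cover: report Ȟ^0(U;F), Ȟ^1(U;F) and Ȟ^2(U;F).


nerve of the cover:
  V12={p6} V13={p3,p7} V23={p5}
components per intersection:
  V1: {p3} {p6} {p7}
  V2: {p2,p6} {p4} {p5}
  V3: {p1,p5} {p3} {p7}
  V12: {p6}
  V13: {p3} {p7}
  V23: {p5}
C dims 9,4; δ0: rk 4, SNF 1^4
Ȟ^0 = (9 − 4) − 0 = 5, so Ȟ^0 ≅ Z^5
Ȟ^1 = (4 − 0) − 4 = 0, so Ȟ^1 ≅ 0
Ȟ^2 = (0 − 0) − 0 = 0, so Ȟ^2 ≅ 0

Ȟ^0(U;F) ≅ Z^5, Ȟ^1(U;F) ≅ 0, Ȟ^2(U;F) ≅ 0


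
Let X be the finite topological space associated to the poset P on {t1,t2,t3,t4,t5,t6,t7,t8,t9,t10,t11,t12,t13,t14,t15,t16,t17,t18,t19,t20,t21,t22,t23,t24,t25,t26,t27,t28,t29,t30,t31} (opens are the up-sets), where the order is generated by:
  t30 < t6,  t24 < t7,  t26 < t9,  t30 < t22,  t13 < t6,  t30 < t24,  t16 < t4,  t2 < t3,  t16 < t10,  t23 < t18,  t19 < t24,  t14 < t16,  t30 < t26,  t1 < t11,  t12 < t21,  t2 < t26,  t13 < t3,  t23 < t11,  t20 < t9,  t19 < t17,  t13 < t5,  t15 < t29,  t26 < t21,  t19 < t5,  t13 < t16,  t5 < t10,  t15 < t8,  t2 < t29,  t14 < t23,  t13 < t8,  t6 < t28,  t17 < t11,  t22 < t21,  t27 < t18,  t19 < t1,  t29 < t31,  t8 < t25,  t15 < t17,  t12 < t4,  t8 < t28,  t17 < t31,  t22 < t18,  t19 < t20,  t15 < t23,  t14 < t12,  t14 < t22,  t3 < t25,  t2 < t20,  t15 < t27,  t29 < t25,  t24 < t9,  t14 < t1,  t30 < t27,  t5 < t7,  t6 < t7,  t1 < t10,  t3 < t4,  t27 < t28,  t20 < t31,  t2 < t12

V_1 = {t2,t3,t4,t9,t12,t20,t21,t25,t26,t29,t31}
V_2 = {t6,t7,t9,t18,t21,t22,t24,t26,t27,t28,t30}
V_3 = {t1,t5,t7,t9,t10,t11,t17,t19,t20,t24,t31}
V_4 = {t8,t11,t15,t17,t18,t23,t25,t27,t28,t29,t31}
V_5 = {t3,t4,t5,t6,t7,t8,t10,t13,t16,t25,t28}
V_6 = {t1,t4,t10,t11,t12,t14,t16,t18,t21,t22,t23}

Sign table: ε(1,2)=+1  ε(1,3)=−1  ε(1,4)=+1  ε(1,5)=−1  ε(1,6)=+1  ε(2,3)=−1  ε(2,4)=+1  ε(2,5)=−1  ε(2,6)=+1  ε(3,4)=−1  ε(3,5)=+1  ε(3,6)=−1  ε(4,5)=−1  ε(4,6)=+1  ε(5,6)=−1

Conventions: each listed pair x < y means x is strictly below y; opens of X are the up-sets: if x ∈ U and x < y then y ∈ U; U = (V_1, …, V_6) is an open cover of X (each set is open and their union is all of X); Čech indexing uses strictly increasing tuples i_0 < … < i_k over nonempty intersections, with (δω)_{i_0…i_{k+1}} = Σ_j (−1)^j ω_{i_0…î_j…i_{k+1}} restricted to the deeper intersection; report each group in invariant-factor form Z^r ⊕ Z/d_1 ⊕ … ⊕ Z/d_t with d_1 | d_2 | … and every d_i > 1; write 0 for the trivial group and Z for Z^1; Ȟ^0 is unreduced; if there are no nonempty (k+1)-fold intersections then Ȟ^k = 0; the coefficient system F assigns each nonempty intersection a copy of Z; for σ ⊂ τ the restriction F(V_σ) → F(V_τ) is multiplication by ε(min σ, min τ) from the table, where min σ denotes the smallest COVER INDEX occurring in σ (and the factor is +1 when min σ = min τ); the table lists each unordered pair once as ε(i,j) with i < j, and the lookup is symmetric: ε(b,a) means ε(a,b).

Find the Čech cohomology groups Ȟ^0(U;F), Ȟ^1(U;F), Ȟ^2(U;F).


Ȟ^0 = Z,  Ȟ^1 = 0,  Ȟ^2 = Z/2

nerve of the cover:
  V12={t9,t21,t26} V13={t9,t20,t31} V14={t25,t29,t31} V15={t3,t4,t25} V16={t4,t12,t21} V23={t7,t9,t24} V24={t18,t27,t28} V25={t6,t7,t28} V26={t18,t21,t22} V34={t11,t17,t31} V35={t5,t7,t10} V36={t1,t10,t11} V45={t8,t25,t28} V46={t11,t18,t23} V56={t4,t10,t16}
  V123={t9} V126={t21} V134={t31} V145={t25} V156={t4} V235={t7} V245={t28} V246={t18} V346={t11} V356={t10}
C dims 6,15,10; δ0: rk 5, SNF 1^5; δ1: rk 10, SNF 1^9·2
Ȟ^0 = (6 − 5) − 0 = 1, so Ȟ^0 ≅ Z
Ȟ^1 = (15 − 10) − 5 = 0, so Ȟ^1 ≅ 0
Ȟ^2 = (10 − 0) − 10 = 0 plus torsion [2], so Ȟ^2 ≅ Z/2


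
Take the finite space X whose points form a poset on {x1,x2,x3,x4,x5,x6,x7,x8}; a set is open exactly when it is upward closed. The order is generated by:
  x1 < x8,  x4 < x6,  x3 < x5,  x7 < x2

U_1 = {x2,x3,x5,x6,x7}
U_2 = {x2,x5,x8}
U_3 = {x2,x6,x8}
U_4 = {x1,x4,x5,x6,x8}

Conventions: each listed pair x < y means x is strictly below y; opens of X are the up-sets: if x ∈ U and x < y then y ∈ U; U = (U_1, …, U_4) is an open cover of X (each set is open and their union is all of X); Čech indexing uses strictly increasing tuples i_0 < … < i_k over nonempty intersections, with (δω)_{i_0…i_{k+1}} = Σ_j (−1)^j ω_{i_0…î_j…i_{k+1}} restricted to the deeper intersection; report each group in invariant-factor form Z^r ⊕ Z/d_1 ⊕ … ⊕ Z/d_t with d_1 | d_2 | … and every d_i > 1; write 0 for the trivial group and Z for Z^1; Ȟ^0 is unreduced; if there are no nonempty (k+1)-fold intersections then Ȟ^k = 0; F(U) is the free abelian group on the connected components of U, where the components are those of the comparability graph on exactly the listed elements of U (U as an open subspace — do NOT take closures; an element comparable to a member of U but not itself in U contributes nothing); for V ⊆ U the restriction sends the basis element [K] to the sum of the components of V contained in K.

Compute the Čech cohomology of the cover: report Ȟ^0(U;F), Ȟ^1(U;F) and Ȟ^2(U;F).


nerve simplices:
  U12={x2,x5} U13={x2,x6} U14={x5,x6} U23={x2,x8} U24={x5,x8} U34={x6,x8}
  U123={x2} U124={x5} U134={x6} U234={x8}
components per intersection:
  U1: {x2,x7} {x3,x5} {x6}
  U2: {x2} {x5} {x8}
  U3: {x2} {x6} {x8}
  U4: {x1,x8} {x4,x6} {x5}
  U12: {x2} {x5}
  U13: {x2} {x6}
  U14: {x5} {x6}
  U23: {x2} {x8}
  U24: {x5} {x8}
  U34: {x6} {x8}
  U123: {x2}
  U124: {x5}
  U134: {x6}
  U234: {x8}
C dims 12,12,4; δ0: rk 8, SNF 1^8; δ1: rk 4, SNF 1^4
degree 0: 12−8−0 = 4 → Ȟ^0 ≅ Z^4
degree 1: 12−4−8 = 0 → Ȟ^1 ≅ 0
degree 2: 4−0−4 = 0 → Ȟ^2 ≅ 0

Ȟ^0(U;F) ≅ Z^4; Ȟ^1(U;F) ≅ 0; Ȟ^2(U;F) ≅ 0


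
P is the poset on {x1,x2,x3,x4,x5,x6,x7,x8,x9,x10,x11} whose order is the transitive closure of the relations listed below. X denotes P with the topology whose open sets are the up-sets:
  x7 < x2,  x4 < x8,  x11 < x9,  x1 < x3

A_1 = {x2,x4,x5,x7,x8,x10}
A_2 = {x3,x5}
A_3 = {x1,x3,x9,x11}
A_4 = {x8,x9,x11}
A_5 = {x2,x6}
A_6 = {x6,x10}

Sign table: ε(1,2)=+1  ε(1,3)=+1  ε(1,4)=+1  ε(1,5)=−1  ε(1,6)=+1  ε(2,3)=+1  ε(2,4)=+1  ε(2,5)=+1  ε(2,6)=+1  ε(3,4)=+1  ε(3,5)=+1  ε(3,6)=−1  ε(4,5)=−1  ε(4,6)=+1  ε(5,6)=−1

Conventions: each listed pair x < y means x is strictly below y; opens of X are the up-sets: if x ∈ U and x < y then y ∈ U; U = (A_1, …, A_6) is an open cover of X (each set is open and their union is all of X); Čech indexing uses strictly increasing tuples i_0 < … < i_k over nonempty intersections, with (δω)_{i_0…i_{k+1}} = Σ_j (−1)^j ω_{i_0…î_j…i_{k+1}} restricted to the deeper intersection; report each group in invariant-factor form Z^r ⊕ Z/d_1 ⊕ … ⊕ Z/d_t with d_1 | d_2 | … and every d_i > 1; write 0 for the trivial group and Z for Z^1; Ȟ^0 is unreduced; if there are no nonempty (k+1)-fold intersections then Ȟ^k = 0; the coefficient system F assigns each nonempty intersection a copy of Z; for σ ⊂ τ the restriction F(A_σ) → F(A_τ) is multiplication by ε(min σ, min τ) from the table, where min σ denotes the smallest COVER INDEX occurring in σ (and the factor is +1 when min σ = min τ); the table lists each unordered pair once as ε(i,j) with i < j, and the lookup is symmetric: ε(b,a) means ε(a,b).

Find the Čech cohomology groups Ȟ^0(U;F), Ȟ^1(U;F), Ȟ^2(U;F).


intersection data:
  A12={x5} A14={x8} A15={x2} A16={x10} A23={x3} A34={x9,x11} A56={x6}
C dims 6,7; δ0: rk 5, SNF 1^5
Ȟ^0 = (6 − 5) − 0 = 1, so Ȟ^0 ≅ Z
Ȟ^1 = (7 − 0) − 5 = 2, so Ȟ^1 ≅ Z^2
Ȟ^2 = (0 − 0) − 0 = 0, so Ȟ^2 ≅ 0

Ȟ^0(U;F) ≅ Z, Ȟ^1(U;F) ≅ Z^2 and Ȟ^2(U;F) ≅ 0


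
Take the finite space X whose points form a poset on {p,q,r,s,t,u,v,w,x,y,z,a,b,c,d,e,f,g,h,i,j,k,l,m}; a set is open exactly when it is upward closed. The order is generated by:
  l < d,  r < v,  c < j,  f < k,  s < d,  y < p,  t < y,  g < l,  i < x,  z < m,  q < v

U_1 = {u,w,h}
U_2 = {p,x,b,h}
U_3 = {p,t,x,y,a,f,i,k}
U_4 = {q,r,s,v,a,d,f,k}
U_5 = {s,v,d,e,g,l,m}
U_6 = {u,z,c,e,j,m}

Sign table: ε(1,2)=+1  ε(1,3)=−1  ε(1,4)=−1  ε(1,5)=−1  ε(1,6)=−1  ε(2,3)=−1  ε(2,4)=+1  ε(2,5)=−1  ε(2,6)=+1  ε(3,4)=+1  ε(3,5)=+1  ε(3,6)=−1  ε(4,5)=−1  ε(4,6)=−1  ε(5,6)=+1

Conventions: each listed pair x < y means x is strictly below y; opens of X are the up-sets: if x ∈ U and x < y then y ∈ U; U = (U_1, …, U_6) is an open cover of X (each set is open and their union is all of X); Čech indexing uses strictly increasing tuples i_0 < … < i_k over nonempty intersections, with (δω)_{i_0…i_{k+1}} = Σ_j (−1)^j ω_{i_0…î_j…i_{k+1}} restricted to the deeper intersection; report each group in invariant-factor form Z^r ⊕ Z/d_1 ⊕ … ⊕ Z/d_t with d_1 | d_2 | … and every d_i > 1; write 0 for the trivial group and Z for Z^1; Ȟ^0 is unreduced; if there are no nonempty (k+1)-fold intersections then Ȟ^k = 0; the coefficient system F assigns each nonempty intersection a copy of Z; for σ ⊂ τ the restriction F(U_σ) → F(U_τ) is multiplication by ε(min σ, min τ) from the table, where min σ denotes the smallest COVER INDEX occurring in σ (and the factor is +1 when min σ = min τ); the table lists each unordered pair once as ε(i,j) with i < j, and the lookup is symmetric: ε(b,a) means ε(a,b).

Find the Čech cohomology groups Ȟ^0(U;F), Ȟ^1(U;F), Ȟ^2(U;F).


intersection data:
  U12={h} U16={u} U23={p,x} U34={a,f,k} U45={s,v,d} U56={e,m}
C dims 6,6; δ0: rk 6, SNF 1^5·2
Ȟ^0 = (6 − 6) − 0 = 0, so Ȟ^0 ≅ 0
Ȟ^1 = (6 − 0) − 6 = 0 plus torsion [2], so Ȟ^1 ≅ Z/2
Ȟ^2 = (0 − 0) − 0 = 0, so Ȟ^2 ≅ 0

Ȟ^0 = 0, Ȟ^1 = Z/2 and Ȟ^2 = 0


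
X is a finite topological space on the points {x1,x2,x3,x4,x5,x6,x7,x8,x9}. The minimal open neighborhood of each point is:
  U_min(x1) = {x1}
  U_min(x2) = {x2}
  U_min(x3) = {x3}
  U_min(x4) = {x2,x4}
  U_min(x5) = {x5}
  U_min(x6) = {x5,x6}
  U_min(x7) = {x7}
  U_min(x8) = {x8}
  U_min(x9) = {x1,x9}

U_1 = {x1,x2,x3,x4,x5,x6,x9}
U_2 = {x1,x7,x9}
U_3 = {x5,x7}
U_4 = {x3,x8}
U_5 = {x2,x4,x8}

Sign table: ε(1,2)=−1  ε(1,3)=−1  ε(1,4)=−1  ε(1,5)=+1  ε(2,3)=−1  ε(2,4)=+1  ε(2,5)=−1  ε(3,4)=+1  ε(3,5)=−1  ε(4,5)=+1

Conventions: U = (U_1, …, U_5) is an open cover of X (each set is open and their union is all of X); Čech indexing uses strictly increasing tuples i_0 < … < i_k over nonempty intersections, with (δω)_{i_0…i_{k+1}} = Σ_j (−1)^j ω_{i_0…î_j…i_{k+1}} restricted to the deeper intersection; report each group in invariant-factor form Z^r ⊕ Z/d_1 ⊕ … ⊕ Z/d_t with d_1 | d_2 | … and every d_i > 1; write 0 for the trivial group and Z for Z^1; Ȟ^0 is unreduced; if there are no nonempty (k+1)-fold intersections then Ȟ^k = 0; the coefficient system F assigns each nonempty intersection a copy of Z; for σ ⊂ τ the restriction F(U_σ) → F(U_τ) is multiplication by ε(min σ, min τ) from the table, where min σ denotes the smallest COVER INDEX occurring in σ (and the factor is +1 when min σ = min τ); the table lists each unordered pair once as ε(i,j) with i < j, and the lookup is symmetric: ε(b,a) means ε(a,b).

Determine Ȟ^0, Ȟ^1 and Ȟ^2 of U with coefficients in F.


Ȟ^0(U;F) ≅ 0; Ȟ^1(U;F) ≅ Z ⊕ Z/2; Ȟ^2(U;F) ≅ 0

nerve simplices:
  U12={x1,x9} U13={x5} U14={x3} U15={x2,x4} U23={x7} U45={x8}
C dims 5,6; δ0: rk 5, SNF 1^4·2
degree 0: 5−5−0 = 0 → Ȟ^0 ≅ 0
degree 1: 6−0−5 = 1 plus torsion [2] → Ȟ^1 ≅ Z ⊕ Z/2
degree 2: 0−0−0 = 0 → Ȟ^2 ≅ 0


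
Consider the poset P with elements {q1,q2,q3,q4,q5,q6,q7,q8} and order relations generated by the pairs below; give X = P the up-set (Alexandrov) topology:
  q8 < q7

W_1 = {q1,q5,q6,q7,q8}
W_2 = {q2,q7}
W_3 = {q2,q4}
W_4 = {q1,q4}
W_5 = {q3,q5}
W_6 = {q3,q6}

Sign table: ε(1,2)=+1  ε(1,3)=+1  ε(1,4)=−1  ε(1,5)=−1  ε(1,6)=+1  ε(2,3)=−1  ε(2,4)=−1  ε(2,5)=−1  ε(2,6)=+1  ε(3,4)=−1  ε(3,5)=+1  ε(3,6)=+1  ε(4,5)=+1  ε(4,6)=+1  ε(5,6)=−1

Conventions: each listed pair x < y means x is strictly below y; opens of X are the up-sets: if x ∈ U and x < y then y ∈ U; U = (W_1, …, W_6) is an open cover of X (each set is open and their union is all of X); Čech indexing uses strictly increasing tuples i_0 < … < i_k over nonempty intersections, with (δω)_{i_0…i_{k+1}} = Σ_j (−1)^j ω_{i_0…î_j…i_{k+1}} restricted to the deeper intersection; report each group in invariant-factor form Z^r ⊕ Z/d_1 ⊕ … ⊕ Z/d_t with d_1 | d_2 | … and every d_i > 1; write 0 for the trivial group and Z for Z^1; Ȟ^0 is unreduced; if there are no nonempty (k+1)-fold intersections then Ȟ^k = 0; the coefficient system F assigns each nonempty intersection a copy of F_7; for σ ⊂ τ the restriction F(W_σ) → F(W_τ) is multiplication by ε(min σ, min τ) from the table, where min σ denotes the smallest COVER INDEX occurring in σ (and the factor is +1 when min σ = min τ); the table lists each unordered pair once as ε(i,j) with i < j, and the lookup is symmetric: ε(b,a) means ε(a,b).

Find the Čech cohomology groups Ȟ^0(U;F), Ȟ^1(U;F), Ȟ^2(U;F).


cover nerve:
  W12={q7} W14={q1} W15={q5} W16={q6} W23={q2} W34={q4} W56={q3}
C dims 6,7; δ0: rk_F7 6
Ȟ^0: (6−6)−0=0 ⇒ 0
Ȟ^1: (7−0)−6=1 ⇒ Z/7
Ȟ^2: (0−0)−0=0 ⇒ 0

Ȟ^0(U;F) ≅ 0, Ȟ^1(U;F) ≅ Z/7, Ȟ^2(U;F) ≅ 0


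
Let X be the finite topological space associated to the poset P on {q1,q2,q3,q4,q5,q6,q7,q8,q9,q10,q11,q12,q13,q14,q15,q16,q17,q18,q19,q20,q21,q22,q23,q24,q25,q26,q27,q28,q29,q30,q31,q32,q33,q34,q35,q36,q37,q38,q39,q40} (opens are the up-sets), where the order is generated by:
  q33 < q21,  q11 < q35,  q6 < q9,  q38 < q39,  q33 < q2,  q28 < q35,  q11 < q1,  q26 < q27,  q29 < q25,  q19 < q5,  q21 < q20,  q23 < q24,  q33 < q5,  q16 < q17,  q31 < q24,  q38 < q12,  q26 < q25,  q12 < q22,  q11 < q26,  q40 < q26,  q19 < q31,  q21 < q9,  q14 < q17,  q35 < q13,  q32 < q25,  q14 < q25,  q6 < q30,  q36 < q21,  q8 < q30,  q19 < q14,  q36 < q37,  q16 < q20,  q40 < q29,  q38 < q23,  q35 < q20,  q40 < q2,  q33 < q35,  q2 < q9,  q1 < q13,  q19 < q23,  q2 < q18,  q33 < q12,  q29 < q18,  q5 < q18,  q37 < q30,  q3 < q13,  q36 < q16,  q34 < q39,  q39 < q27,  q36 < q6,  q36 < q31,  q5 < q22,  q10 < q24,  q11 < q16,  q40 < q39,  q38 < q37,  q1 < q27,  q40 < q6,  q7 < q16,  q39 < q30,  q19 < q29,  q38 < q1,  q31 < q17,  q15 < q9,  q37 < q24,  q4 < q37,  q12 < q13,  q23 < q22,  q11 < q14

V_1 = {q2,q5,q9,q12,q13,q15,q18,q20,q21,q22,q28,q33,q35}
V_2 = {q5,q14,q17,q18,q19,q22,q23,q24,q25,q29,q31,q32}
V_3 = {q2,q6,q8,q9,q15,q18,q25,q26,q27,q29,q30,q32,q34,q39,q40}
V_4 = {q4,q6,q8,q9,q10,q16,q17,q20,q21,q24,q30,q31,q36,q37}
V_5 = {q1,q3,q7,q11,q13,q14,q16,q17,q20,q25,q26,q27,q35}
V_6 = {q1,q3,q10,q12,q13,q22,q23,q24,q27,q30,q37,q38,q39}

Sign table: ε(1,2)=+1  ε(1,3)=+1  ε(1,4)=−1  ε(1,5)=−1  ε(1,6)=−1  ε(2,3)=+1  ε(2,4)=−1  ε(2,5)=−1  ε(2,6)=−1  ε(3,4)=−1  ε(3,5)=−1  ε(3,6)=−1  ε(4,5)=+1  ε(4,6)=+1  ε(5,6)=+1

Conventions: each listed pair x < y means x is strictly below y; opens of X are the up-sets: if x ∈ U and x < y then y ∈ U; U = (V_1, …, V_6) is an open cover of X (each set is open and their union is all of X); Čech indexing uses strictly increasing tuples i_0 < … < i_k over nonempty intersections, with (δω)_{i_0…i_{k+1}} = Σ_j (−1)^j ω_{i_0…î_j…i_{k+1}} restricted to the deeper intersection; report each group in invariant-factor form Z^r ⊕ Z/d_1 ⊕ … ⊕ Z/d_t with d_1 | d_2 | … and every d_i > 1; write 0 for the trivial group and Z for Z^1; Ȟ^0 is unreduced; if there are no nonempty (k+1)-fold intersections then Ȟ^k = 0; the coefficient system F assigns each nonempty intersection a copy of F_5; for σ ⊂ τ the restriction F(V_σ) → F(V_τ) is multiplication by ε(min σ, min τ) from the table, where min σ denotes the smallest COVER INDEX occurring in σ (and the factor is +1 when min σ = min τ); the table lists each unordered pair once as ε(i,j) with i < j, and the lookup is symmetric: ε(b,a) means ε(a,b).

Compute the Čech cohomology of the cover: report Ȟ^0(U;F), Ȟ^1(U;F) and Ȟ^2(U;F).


Ȟ^0 = Z/5,  Ȟ^1 = 0,  Ȟ^2 = 0

intersection data:
  V12={q5,q18,q22} V13={q2,q9,q15,q18} V14={q9,q20,q21} V15={q13,q20,q35} V16={q12,q13,q22} V23={q18,q25,q29,q32} V24={q17,q24,q31} V25={q14,q17,q25} V26={q22,q23,q24} V34={q6,q8,q9,q30} V35={q25,q26,q27} V36={q27,q30,q39} V45={q16,q17,q20} V46={q10,q24,q30,q37} V56={q1,q3,q13,q27}
  V123={q18} V126={q22} V134={q9} V145={q20} V156={q13} V235={q25} V245={q17} V246={q24} V346={q30} V356={q27}
C dims 6,15,10; δ0: rk_F5 5; δ1: rk_F5 10
Ȟ^0 = (6 − 5) − 0 = 1, so Ȟ^0 ≅ Z/5
Ȟ^1 = (15 − 10) − 5 = 0, so Ȟ^1 ≅ 0
Ȟ^2 = (10 − 0) − 10 = 0, so Ȟ^2 ≅ 0
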